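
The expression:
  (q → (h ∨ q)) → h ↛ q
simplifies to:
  h ∧ ¬q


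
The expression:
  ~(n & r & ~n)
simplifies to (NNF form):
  True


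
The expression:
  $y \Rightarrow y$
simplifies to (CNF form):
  $\text{True}$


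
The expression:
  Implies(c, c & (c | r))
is always true.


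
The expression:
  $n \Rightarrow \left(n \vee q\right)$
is always true.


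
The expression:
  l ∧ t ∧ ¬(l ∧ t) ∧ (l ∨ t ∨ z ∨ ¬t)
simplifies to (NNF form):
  False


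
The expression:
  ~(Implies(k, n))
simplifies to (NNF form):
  k & ~n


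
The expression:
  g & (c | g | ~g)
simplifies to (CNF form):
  g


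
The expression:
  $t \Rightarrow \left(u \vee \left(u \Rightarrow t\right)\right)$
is always true.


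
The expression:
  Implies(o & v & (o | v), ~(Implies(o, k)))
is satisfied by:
  {k: False, o: False, v: False}
  {v: True, k: False, o: False}
  {o: True, k: False, v: False}
  {v: True, o: True, k: False}
  {k: True, v: False, o: False}
  {v: True, k: True, o: False}
  {o: True, k: True, v: False}


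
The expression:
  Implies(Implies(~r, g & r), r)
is always true.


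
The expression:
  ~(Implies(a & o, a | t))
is never true.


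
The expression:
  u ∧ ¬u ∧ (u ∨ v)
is never true.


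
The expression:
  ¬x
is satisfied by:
  {x: False}


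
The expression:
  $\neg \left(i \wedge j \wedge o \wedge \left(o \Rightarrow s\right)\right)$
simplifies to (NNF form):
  $\neg i \vee \neg j \vee \neg o \vee \neg s$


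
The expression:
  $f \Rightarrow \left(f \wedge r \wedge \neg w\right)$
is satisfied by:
  {r: True, w: False, f: False}
  {w: False, f: False, r: False}
  {r: True, w: True, f: False}
  {w: True, r: False, f: False}
  {f: True, r: True, w: False}


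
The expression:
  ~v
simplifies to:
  ~v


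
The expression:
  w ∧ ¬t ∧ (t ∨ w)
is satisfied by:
  {w: True, t: False}


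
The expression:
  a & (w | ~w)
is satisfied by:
  {a: True}


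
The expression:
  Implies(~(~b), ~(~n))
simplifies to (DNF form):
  n | ~b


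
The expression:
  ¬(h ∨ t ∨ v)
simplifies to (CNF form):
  ¬h ∧ ¬t ∧ ¬v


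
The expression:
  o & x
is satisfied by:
  {x: True, o: True}


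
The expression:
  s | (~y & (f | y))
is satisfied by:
  {s: True, f: True, y: False}
  {s: True, y: False, f: False}
  {s: True, f: True, y: True}
  {s: True, y: True, f: False}
  {f: True, y: False, s: False}


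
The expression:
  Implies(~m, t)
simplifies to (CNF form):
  m | t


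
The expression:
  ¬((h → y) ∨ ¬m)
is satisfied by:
  {h: True, m: True, y: False}


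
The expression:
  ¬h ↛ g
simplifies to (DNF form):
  g ∨ ¬h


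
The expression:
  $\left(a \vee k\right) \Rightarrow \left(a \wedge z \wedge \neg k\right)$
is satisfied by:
  {z: True, k: False, a: False}
  {z: False, k: False, a: False}
  {a: True, z: True, k: False}


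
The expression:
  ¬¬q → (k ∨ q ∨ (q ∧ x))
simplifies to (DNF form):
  True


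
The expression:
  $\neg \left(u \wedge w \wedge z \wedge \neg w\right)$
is always true.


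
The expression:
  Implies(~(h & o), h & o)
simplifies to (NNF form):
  h & o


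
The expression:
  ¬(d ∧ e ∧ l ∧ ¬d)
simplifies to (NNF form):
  True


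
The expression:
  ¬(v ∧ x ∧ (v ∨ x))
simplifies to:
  ¬v ∨ ¬x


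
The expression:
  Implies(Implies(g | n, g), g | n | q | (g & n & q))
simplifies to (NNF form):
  g | n | q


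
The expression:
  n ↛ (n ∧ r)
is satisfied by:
  {n: True, r: False}


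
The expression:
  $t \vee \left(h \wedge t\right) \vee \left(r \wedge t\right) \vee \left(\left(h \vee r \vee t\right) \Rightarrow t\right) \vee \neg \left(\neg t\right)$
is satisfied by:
  {t: True, h: False, r: False}
  {r: True, t: True, h: False}
  {t: True, h: True, r: False}
  {r: True, t: True, h: True}
  {r: False, h: False, t: False}


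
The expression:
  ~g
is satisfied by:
  {g: False}


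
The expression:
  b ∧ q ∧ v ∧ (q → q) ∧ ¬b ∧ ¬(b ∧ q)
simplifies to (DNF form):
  False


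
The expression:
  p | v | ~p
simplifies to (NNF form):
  True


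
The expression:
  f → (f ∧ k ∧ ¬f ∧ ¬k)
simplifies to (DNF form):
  ¬f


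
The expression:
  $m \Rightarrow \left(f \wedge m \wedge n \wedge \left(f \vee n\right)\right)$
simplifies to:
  $\left(f \wedge n\right) \vee \neg m$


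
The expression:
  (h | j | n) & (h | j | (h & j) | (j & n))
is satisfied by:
  {h: True, j: True}
  {h: True, j: False}
  {j: True, h: False}


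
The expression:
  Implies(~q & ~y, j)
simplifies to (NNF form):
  j | q | y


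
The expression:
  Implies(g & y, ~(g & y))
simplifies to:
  ~g | ~y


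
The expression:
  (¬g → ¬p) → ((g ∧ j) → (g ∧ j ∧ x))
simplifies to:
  x ∨ ¬g ∨ ¬j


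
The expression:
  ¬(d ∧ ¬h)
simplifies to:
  h ∨ ¬d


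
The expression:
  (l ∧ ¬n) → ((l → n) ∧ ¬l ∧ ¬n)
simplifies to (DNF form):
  n ∨ ¬l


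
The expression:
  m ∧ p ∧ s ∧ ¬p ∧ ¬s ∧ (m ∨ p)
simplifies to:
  False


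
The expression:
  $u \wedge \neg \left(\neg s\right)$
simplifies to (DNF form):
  $s \wedge u$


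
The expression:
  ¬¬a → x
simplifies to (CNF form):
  x ∨ ¬a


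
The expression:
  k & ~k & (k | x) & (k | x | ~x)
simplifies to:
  False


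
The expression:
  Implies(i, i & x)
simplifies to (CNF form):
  x | ~i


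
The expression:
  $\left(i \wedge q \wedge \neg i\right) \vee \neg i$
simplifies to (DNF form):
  $\neg i$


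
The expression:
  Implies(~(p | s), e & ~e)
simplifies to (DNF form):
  p | s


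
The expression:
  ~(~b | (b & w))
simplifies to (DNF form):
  b & ~w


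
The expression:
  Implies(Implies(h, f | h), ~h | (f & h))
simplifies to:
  f | ~h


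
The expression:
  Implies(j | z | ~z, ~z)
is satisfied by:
  {z: False}


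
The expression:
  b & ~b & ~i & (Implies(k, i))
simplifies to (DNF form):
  False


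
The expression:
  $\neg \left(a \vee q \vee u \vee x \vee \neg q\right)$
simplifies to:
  $\text{False}$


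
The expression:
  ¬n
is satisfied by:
  {n: False}


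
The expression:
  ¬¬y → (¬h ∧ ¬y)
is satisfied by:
  {y: False}


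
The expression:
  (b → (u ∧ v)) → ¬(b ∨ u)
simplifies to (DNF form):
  (b ∧ ¬v) ∨ ¬u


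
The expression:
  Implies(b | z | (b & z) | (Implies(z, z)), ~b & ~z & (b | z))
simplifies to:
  False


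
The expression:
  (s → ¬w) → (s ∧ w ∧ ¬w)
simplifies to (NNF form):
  s ∧ w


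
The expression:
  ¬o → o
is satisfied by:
  {o: True}


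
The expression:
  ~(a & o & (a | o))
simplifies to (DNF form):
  ~a | ~o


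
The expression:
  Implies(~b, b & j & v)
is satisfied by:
  {b: True}


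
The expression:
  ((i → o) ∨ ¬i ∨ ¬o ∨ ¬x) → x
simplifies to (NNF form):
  x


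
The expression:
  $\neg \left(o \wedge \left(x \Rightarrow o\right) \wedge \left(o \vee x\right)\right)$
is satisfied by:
  {o: False}


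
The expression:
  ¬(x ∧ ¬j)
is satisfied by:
  {j: True, x: False}
  {x: False, j: False}
  {x: True, j: True}


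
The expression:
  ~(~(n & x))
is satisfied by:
  {x: True, n: True}


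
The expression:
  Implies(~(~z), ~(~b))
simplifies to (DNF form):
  b | ~z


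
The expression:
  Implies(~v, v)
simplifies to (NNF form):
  v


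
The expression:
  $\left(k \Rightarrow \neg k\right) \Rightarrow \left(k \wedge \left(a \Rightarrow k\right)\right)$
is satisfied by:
  {k: True}


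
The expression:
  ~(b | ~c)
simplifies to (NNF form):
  c & ~b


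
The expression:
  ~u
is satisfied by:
  {u: False}


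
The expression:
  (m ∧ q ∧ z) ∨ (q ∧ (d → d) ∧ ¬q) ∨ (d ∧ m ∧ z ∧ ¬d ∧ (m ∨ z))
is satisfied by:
  {z: True, m: True, q: True}


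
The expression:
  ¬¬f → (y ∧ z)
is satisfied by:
  {y: True, z: True, f: False}
  {y: True, z: False, f: False}
  {z: True, y: False, f: False}
  {y: False, z: False, f: False}
  {f: True, y: True, z: True}


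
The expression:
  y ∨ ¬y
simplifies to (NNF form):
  True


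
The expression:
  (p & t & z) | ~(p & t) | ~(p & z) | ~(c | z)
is always true.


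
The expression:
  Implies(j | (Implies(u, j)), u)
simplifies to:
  u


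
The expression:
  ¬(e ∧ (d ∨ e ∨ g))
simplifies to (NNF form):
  ¬e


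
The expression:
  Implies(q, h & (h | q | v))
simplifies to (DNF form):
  h | ~q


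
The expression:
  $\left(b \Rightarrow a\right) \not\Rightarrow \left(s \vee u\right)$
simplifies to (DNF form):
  $\left(a \wedge \neg s \wedge \neg u\right) \vee \left(\neg b \wedge \neg s \wedge \neg u\right)$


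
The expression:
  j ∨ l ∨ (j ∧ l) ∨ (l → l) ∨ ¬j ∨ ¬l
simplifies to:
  True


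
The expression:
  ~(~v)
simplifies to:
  v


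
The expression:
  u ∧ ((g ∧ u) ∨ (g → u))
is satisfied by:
  {u: True}


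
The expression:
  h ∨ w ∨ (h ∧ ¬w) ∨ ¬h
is always true.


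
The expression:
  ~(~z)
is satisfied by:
  {z: True}


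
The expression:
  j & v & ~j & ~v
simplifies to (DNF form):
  False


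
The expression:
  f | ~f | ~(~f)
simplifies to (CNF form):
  True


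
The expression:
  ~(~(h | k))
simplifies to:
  h | k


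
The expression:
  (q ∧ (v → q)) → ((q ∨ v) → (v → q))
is always true.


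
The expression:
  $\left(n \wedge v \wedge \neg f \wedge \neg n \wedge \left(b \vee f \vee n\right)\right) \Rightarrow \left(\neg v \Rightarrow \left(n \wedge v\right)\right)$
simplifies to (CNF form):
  $\text{True}$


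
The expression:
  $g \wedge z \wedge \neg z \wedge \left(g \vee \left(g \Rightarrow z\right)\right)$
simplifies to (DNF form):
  $\text{False}$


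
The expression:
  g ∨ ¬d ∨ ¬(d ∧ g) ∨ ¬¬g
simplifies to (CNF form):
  True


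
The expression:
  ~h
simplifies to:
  ~h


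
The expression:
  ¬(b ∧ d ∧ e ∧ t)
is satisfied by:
  {e: False, t: False, d: False, b: False}
  {b: True, e: False, t: False, d: False}
  {d: True, e: False, t: False, b: False}
  {b: True, d: True, e: False, t: False}
  {t: True, b: False, e: False, d: False}
  {b: True, t: True, e: False, d: False}
  {d: True, t: True, b: False, e: False}
  {b: True, d: True, t: True, e: False}
  {e: True, d: False, t: False, b: False}
  {b: True, e: True, d: False, t: False}
  {d: True, e: True, b: False, t: False}
  {b: True, d: True, e: True, t: False}
  {t: True, e: True, d: False, b: False}
  {b: True, t: True, e: True, d: False}
  {d: True, t: True, e: True, b: False}


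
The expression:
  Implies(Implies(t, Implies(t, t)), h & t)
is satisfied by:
  {t: True, h: True}


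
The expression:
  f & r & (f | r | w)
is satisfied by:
  {r: True, f: True}


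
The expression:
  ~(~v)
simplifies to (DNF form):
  v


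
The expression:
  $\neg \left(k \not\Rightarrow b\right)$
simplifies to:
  $b \vee \neg k$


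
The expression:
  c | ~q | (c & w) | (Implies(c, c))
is always true.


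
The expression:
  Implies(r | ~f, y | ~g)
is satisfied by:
  {y: True, f: True, r: False, g: False}
  {y: True, r: False, f: False, g: False}
  {y: True, f: True, r: True, g: False}
  {y: True, r: True, f: False, g: False}
  {f: True, y: False, r: False, g: False}
  {y: False, r: False, f: False, g: False}
  {f: True, r: True, y: False, g: False}
  {r: True, y: False, f: False, g: False}
  {g: True, f: True, y: True, r: False}
  {g: True, y: True, r: False, f: False}
  {g: True, f: True, y: True, r: True}
  {g: True, y: True, r: True, f: False}
  {g: True, f: True, y: False, r: False}


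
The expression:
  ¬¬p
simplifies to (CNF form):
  p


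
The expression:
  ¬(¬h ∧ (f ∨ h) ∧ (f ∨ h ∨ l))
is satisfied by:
  {h: True, f: False}
  {f: False, h: False}
  {f: True, h: True}


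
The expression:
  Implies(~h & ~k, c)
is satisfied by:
  {k: True, c: True, h: True}
  {k: True, c: True, h: False}
  {k: True, h: True, c: False}
  {k: True, h: False, c: False}
  {c: True, h: True, k: False}
  {c: True, h: False, k: False}
  {h: True, c: False, k: False}


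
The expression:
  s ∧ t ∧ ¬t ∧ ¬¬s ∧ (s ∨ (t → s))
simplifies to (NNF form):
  False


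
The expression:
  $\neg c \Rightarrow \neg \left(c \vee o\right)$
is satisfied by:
  {c: True, o: False}
  {o: False, c: False}
  {o: True, c: True}


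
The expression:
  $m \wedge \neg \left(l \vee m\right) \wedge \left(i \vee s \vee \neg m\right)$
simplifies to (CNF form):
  $\text{False}$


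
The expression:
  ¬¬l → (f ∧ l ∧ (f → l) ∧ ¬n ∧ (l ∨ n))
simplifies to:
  (f ∧ ¬n) ∨ ¬l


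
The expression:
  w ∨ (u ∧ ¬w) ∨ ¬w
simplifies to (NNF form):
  True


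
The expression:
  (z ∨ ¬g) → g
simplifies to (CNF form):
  g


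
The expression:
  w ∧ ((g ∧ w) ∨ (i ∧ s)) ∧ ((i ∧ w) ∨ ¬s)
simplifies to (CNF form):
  w ∧ (g ∨ s) ∧ (i ∨ ¬s)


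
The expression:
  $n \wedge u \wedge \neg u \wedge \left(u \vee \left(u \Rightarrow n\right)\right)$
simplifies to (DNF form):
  $\text{False}$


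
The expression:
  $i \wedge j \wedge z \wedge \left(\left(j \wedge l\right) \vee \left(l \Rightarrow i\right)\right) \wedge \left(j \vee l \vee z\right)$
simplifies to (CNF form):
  $i \wedge j \wedge z$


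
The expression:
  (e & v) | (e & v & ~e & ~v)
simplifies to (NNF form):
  e & v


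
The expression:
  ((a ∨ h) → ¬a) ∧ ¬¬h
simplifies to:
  h ∧ ¬a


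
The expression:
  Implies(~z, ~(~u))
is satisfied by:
  {z: True, u: True}
  {z: True, u: False}
  {u: True, z: False}


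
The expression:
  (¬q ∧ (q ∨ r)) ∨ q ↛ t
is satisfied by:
  {r: True, t: False, q: False}
  {q: True, r: True, t: False}
  {q: True, r: False, t: False}
  {t: True, r: True, q: False}


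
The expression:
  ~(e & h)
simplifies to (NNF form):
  ~e | ~h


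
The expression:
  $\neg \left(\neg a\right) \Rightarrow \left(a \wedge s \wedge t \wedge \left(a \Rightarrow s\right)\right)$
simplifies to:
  $\left(s \wedge t\right) \vee \neg a$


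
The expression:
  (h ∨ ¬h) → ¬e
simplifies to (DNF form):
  ¬e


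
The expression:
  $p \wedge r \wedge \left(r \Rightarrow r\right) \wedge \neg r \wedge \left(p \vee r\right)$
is never true.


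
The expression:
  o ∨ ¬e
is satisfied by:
  {o: True, e: False}
  {e: False, o: False}
  {e: True, o: True}


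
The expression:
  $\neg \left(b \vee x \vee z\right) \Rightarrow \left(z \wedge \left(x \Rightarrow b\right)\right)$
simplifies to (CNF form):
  $b \vee x \vee z$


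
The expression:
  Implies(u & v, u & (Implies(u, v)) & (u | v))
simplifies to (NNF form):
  True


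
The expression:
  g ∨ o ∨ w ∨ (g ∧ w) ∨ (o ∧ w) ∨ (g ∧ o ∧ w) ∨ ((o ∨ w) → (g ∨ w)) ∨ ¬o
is always true.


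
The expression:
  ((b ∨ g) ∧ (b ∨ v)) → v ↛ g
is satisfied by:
  {g: False, b: False, v: False}
  {v: True, g: False, b: False}
  {v: True, b: True, g: False}
  {g: True, b: False, v: False}


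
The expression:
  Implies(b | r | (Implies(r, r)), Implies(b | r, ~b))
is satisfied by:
  {b: False}


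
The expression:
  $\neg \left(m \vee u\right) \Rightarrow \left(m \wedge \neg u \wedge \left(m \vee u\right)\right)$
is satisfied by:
  {m: True, u: True}
  {m: True, u: False}
  {u: True, m: False}


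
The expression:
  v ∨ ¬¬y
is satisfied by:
  {y: True, v: True}
  {y: True, v: False}
  {v: True, y: False}


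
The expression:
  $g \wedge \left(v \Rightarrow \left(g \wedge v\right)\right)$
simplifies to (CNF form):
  $g$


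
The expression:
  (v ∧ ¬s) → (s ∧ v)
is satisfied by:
  {s: True, v: False}
  {v: False, s: False}
  {v: True, s: True}


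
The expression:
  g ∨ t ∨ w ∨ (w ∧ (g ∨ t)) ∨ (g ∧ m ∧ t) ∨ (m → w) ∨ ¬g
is always true.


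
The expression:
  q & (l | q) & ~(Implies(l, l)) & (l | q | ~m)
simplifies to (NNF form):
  False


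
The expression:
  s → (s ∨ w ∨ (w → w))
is always true.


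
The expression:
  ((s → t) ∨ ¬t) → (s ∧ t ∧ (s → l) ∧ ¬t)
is never true.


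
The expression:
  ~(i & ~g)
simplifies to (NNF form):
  g | ~i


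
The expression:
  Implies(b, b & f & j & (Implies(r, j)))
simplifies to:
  ~b | (f & j)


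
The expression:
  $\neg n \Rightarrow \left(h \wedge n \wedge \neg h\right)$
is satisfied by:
  {n: True}


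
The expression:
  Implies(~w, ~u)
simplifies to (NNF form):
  w | ~u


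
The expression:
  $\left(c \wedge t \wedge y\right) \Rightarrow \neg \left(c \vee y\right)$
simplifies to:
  $\neg c \vee \neg t \vee \neg y$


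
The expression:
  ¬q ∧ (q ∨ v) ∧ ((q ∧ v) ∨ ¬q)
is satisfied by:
  {v: True, q: False}


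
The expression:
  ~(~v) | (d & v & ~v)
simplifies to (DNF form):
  v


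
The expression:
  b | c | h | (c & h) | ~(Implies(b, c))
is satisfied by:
  {b: True, c: True, h: True}
  {b: True, c: True, h: False}
  {b: True, h: True, c: False}
  {b: True, h: False, c: False}
  {c: True, h: True, b: False}
  {c: True, h: False, b: False}
  {h: True, c: False, b: False}


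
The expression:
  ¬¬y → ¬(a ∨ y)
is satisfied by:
  {y: False}


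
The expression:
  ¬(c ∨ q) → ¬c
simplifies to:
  True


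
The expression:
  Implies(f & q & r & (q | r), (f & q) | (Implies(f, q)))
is always true.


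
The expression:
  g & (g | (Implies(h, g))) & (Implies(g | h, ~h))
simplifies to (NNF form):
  g & ~h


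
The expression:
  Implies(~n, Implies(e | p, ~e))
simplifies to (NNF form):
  n | ~e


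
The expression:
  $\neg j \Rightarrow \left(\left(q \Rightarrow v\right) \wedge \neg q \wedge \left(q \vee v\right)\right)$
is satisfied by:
  {v: True, j: True, q: False}
  {j: True, q: False, v: False}
  {v: True, j: True, q: True}
  {j: True, q: True, v: False}
  {v: True, q: False, j: False}


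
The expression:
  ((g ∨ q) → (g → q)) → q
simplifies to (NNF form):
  g ∨ q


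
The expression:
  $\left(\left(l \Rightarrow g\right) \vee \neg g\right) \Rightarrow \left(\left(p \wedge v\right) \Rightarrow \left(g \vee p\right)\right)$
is always true.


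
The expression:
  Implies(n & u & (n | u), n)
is always true.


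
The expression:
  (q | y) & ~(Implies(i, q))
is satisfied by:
  {i: True, y: True, q: False}


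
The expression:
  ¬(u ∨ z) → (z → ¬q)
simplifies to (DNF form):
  True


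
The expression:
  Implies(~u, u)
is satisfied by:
  {u: True}


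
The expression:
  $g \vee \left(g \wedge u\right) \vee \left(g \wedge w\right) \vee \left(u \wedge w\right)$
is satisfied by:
  {g: True, w: True, u: True}
  {g: True, w: True, u: False}
  {g: True, u: True, w: False}
  {g: True, u: False, w: False}
  {w: True, u: True, g: False}


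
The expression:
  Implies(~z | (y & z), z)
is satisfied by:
  {z: True}


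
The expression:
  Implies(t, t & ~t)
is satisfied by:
  {t: False}


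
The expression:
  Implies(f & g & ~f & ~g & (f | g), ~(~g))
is always true.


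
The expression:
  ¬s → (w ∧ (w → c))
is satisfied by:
  {c: True, s: True, w: True}
  {c: True, s: True, w: False}
  {s: True, w: True, c: False}
  {s: True, w: False, c: False}
  {c: True, w: True, s: False}


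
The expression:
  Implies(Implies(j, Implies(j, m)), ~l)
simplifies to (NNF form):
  ~l | (j & ~m)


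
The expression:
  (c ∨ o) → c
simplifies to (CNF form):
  c ∨ ¬o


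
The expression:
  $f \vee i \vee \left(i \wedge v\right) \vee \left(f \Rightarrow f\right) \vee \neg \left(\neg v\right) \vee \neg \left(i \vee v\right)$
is always true.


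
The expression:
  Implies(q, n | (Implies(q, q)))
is always true.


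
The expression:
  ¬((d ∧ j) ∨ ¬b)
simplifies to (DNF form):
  (b ∧ ¬d) ∨ (b ∧ ¬j)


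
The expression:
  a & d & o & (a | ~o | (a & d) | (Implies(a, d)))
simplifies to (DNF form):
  a & d & o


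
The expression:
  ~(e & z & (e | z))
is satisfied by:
  {e: False, z: False}
  {z: True, e: False}
  {e: True, z: False}


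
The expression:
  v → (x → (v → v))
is always true.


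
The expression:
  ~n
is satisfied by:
  {n: False}


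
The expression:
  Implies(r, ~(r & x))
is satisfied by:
  {x: False, r: False}
  {r: True, x: False}
  {x: True, r: False}


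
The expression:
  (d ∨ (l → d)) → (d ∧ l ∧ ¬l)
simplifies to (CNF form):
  l ∧ ¬d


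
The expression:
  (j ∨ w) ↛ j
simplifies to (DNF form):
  w ∧ ¬j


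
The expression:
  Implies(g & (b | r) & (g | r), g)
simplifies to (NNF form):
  True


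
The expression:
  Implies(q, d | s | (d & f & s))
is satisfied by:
  {d: True, s: True, q: False}
  {d: True, s: False, q: False}
  {s: True, d: False, q: False}
  {d: False, s: False, q: False}
  {d: True, q: True, s: True}
  {d: True, q: True, s: False}
  {q: True, s: True, d: False}


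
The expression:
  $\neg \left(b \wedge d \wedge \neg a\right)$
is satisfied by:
  {a: True, d: False, b: False}
  {d: False, b: False, a: False}
  {a: True, b: True, d: False}
  {b: True, d: False, a: False}
  {a: True, d: True, b: False}
  {d: True, a: False, b: False}
  {a: True, b: True, d: True}


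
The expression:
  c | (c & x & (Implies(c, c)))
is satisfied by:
  {c: True}


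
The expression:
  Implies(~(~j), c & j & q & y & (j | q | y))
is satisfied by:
  {y: True, c: True, q: True, j: False}
  {y: True, c: True, q: False, j: False}
  {y: True, q: True, c: False, j: False}
  {y: True, q: False, c: False, j: False}
  {c: True, q: True, y: False, j: False}
  {c: True, q: False, y: False, j: False}
  {q: True, y: False, c: False, j: False}
  {q: False, y: False, c: False, j: False}
  {j: True, y: True, c: True, q: True}


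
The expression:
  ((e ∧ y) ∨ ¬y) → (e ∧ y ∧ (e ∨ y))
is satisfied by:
  {y: True}


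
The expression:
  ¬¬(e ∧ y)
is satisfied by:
  {e: True, y: True}


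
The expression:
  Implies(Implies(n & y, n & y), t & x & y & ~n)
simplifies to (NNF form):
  t & x & y & ~n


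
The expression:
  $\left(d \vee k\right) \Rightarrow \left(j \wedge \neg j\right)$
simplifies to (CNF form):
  $\neg d \wedge \neg k$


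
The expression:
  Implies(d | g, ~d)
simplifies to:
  ~d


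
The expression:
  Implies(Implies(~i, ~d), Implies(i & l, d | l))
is always true.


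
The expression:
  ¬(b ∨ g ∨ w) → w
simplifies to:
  b ∨ g ∨ w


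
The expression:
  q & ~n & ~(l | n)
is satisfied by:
  {q: True, n: False, l: False}


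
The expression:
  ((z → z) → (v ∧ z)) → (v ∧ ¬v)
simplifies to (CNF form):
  ¬v ∨ ¬z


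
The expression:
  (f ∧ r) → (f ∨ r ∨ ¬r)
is always true.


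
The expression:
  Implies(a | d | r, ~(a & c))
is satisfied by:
  {c: False, a: False}
  {a: True, c: False}
  {c: True, a: False}


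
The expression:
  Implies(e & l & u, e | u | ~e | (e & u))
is always true.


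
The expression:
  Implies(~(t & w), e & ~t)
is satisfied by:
  {w: True, e: True, t: False}
  {e: True, t: False, w: False}
  {t: True, w: True, e: True}
  {t: True, w: True, e: False}


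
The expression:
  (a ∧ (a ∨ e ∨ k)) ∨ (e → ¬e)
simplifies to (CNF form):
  a ∨ ¬e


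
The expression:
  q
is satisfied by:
  {q: True}


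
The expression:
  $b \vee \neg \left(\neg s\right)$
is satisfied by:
  {b: True, s: True}
  {b: True, s: False}
  {s: True, b: False}


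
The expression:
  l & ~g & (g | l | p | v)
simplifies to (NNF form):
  l & ~g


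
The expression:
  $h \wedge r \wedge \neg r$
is never true.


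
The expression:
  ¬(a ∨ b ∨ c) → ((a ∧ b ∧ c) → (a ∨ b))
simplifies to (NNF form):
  True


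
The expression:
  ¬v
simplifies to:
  ¬v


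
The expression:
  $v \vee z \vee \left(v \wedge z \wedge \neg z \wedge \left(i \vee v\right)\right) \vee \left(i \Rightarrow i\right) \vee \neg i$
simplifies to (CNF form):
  $\text{True}$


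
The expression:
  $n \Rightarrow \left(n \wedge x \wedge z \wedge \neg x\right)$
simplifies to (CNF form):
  $\neg n$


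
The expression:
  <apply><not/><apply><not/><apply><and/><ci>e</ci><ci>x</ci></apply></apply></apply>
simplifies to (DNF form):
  <apply><and/><ci>e</ci><ci>x</ci></apply>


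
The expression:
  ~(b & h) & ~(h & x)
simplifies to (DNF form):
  ~h | (~b & ~x)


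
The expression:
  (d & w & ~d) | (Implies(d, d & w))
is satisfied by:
  {w: True, d: False}
  {d: False, w: False}
  {d: True, w: True}


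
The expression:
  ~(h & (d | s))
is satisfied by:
  {d: False, h: False, s: False}
  {s: True, d: False, h: False}
  {d: True, s: False, h: False}
  {s: True, d: True, h: False}
  {h: True, s: False, d: False}


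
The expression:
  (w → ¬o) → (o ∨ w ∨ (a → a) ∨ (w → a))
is always true.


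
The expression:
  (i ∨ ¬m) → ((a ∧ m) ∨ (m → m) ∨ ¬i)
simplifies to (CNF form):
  True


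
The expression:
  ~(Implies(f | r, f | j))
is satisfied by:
  {r: True, f: False, j: False}


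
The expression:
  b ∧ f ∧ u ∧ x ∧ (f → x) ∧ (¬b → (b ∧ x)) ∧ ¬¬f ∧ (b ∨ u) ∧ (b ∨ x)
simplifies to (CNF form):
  b ∧ f ∧ u ∧ x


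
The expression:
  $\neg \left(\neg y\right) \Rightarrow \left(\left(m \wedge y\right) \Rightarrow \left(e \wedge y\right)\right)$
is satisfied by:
  {e: True, m: False, y: False}
  {m: False, y: False, e: False}
  {y: True, e: True, m: False}
  {y: True, m: False, e: False}
  {e: True, m: True, y: False}
  {m: True, e: False, y: False}
  {y: True, m: True, e: True}


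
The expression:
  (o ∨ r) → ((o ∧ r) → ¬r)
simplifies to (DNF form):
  ¬o ∨ ¬r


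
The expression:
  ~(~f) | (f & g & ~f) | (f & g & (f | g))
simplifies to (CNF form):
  f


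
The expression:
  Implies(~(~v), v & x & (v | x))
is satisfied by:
  {x: True, v: False}
  {v: False, x: False}
  {v: True, x: True}


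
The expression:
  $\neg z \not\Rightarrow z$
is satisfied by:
  {z: False}


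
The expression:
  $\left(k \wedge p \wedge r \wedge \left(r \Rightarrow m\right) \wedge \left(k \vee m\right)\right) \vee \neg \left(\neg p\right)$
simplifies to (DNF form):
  $p$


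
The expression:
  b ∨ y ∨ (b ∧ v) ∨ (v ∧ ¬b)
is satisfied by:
  {y: True, b: True, v: True}
  {y: True, b: True, v: False}
  {y: True, v: True, b: False}
  {y: True, v: False, b: False}
  {b: True, v: True, y: False}
  {b: True, v: False, y: False}
  {v: True, b: False, y: False}


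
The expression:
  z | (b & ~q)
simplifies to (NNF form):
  z | (b & ~q)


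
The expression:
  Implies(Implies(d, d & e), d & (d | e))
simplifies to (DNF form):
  d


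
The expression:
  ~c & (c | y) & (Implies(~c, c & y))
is never true.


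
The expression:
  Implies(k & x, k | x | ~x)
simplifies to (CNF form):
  True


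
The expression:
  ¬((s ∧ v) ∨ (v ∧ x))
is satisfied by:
  {x: False, v: False, s: False}
  {s: True, x: False, v: False}
  {x: True, s: False, v: False}
  {s: True, x: True, v: False}
  {v: True, s: False, x: False}


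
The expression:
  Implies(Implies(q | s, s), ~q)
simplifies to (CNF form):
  ~q | ~s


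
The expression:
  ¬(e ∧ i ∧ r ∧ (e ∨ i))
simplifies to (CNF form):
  ¬e ∨ ¬i ∨ ¬r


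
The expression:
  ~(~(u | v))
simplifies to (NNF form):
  u | v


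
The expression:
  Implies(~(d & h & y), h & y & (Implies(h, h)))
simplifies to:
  h & y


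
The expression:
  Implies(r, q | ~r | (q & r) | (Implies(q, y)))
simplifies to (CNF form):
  True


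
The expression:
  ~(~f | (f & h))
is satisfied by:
  {f: True, h: False}


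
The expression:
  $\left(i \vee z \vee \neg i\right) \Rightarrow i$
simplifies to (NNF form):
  $i$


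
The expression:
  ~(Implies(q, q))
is never true.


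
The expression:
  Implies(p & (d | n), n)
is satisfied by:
  {n: True, p: False, d: False}
  {p: False, d: False, n: False}
  {n: True, d: True, p: False}
  {d: True, p: False, n: False}
  {n: True, p: True, d: False}
  {p: True, n: False, d: False}
  {n: True, d: True, p: True}


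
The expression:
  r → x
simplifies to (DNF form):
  x ∨ ¬r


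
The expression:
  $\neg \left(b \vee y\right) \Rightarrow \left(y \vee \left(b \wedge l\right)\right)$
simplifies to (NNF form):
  $b \vee y$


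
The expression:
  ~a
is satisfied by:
  {a: False}


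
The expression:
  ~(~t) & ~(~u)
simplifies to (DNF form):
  t & u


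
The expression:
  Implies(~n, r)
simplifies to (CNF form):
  n | r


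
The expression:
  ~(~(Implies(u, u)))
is always true.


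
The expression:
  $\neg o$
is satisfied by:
  {o: False}


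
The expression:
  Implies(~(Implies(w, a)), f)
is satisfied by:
  {a: True, f: True, w: False}
  {a: True, w: False, f: False}
  {f: True, w: False, a: False}
  {f: False, w: False, a: False}
  {a: True, f: True, w: True}
  {a: True, w: True, f: False}
  {f: True, w: True, a: False}


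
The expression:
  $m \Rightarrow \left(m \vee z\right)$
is always true.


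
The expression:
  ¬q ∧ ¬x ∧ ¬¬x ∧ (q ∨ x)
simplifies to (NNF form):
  False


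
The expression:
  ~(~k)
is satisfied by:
  {k: True}


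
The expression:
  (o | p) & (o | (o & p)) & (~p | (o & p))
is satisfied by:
  {o: True}


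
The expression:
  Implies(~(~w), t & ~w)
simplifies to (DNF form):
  ~w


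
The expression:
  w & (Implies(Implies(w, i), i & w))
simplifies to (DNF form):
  w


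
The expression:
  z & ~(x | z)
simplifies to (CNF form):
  False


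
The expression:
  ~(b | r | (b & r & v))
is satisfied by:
  {r: False, b: False}


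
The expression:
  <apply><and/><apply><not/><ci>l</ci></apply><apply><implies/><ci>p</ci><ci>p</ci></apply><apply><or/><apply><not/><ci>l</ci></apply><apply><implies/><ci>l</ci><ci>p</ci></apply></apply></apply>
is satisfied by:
  {l: False}


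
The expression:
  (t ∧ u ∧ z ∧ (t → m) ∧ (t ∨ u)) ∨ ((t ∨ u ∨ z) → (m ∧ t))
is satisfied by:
  {t: True, m: True, u: False, z: False}
  {t: True, z: True, m: True, u: False}
  {t: True, u: True, m: True, z: False}
  {t: True, z: True, u: True, m: True}
  {m: True, z: False, u: False, t: False}
  {z: False, m: False, u: False, t: False}


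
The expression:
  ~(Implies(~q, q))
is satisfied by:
  {q: False}


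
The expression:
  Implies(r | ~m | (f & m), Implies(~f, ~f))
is always true.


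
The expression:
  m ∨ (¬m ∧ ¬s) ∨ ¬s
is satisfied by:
  {m: True, s: False}
  {s: False, m: False}
  {s: True, m: True}


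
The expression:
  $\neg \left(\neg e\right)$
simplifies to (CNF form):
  $e$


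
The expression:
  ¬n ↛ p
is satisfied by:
  {p: True, n: False}
  {n: False, p: False}
  {n: True, p: True}


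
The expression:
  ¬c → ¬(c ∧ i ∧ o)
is always true.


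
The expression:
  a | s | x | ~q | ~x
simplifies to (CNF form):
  True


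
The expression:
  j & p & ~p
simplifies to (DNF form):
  False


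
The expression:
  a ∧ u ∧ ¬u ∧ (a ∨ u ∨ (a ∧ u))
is never true.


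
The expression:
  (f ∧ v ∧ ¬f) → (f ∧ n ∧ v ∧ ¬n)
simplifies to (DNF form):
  True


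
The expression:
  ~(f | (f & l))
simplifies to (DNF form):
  ~f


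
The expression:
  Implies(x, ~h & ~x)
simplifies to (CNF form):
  ~x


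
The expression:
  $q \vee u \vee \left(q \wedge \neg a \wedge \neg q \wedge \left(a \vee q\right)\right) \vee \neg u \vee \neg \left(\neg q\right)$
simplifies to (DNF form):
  $\text{True}$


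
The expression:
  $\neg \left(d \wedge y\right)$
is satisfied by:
  {d: False, y: False}
  {y: True, d: False}
  {d: True, y: False}


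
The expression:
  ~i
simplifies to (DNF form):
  ~i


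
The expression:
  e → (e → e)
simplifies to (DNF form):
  True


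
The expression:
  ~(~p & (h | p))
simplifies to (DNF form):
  p | ~h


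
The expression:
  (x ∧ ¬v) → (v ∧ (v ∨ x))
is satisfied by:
  {v: True, x: False}
  {x: False, v: False}
  {x: True, v: True}


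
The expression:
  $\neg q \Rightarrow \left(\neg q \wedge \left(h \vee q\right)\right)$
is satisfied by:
  {q: True, h: True}
  {q: True, h: False}
  {h: True, q: False}


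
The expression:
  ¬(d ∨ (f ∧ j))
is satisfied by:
  {j: False, d: False, f: False}
  {f: True, j: False, d: False}
  {j: True, f: False, d: False}


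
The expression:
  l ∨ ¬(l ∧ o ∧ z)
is always true.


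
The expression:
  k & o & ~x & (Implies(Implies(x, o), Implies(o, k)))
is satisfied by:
  {k: True, o: True, x: False}


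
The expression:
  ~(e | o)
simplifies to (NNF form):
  ~e & ~o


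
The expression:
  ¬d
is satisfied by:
  {d: False}


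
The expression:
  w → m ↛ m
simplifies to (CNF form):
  ¬w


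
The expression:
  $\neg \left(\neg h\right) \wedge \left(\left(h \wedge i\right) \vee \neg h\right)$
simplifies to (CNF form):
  $h \wedge i$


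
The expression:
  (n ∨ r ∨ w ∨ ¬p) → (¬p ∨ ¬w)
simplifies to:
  ¬p ∨ ¬w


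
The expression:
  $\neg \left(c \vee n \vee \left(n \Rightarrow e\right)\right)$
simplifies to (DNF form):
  $\text{False}$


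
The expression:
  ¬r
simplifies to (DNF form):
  ¬r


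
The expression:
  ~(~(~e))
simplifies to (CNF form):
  ~e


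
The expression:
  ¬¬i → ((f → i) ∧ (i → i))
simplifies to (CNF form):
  True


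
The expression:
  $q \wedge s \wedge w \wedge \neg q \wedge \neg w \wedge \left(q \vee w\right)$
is never true.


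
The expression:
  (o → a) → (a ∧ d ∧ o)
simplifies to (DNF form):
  (d ∧ o) ∨ (o ∧ ¬a)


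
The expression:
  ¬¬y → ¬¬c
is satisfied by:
  {c: True, y: False}
  {y: False, c: False}
  {y: True, c: True}


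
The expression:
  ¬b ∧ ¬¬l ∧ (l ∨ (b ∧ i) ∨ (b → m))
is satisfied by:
  {l: True, b: False}


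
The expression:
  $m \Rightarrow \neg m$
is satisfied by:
  {m: False}


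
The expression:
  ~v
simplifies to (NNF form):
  ~v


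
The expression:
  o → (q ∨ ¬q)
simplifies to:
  True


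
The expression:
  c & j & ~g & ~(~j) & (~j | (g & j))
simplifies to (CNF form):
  False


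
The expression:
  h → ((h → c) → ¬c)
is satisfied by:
  {h: False, c: False}
  {c: True, h: False}
  {h: True, c: False}


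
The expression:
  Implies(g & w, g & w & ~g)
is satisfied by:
  {w: False, g: False}
  {g: True, w: False}
  {w: True, g: False}


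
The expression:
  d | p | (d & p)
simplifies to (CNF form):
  d | p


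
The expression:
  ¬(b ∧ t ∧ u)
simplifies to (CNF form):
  ¬b ∨ ¬t ∨ ¬u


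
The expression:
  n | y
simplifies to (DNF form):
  n | y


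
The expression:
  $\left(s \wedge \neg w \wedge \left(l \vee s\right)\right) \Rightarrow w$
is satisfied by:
  {w: True, s: False}
  {s: False, w: False}
  {s: True, w: True}


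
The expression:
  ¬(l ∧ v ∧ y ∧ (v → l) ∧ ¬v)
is always true.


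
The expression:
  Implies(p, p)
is always true.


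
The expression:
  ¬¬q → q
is always true.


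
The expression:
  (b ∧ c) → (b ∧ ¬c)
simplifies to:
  ¬b ∨ ¬c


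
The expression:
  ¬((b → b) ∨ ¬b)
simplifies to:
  False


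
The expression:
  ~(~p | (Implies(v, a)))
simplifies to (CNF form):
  p & v & ~a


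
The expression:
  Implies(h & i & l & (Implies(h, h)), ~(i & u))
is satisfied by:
  {l: False, u: False, i: False, h: False}
  {h: True, l: False, u: False, i: False}
  {i: True, l: False, u: False, h: False}
  {h: True, i: True, l: False, u: False}
  {u: True, h: False, l: False, i: False}
  {h: True, u: True, l: False, i: False}
  {i: True, u: True, h: False, l: False}
  {h: True, i: True, u: True, l: False}
  {l: True, i: False, u: False, h: False}
  {h: True, l: True, i: False, u: False}
  {i: True, l: True, h: False, u: False}
  {h: True, i: True, l: True, u: False}
  {u: True, l: True, i: False, h: False}
  {h: True, u: True, l: True, i: False}
  {i: True, u: True, l: True, h: False}


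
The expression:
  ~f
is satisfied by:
  {f: False}


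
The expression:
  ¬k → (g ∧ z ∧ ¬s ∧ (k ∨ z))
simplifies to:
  k ∨ (g ∧ z ∧ ¬s)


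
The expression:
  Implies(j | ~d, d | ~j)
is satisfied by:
  {d: True, j: False}
  {j: False, d: False}
  {j: True, d: True}


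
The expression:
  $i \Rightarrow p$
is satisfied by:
  {p: True, i: False}
  {i: False, p: False}
  {i: True, p: True}


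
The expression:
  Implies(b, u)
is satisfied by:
  {u: True, b: False}
  {b: False, u: False}
  {b: True, u: True}


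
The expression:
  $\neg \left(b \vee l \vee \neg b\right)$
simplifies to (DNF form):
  $\text{False}$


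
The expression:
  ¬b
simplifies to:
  ¬b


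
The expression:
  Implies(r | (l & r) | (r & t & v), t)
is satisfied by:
  {t: True, r: False}
  {r: False, t: False}
  {r: True, t: True}


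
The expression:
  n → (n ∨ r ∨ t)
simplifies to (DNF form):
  True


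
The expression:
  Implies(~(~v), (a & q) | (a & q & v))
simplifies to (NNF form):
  ~v | (a & q)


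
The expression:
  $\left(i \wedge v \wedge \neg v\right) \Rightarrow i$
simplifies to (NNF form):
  $\text{True}$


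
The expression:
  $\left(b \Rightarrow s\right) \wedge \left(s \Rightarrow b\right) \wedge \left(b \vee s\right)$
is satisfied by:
  {b: True, s: True}


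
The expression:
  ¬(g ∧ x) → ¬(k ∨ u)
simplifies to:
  (g ∨ ¬k) ∧ (g ∨ ¬u) ∧ (x ∨ ¬k) ∧ (x ∨ ¬u)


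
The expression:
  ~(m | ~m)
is never true.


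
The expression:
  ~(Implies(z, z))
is never true.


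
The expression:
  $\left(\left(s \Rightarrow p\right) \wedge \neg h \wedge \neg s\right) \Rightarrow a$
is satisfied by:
  {s: True, a: True, h: True}
  {s: True, a: True, h: False}
  {s: True, h: True, a: False}
  {s: True, h: False, a: False}
  {a: True, h: True, s: False}
  {a: True, h: False, s: False}
  {h: True, a: False, s: False}


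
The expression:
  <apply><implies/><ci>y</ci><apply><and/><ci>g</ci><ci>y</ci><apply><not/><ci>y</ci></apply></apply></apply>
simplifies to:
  <apply><not/><ci>y</ci></apply>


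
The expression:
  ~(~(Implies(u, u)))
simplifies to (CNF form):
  True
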